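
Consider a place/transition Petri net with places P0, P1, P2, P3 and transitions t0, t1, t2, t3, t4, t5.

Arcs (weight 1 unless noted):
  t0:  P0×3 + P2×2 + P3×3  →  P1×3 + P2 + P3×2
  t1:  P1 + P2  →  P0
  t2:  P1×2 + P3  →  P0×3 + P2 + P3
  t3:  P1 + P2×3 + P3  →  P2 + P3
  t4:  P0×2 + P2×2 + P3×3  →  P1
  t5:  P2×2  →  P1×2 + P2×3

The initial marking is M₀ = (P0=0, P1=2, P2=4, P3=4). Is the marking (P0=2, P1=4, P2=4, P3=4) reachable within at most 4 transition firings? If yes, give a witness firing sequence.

step 1: fire t1:  (P0=0, P1=2, P2=4, P3=4) → (P0=1, P1=1, P2=3, P3=4)
step 2: fire t1:  (P0=1, P1=1, P2=3, P3=4) → (P0=2, P1=0, P2=2, P3=4)
step 3: fire t5:  (P0=2, P1=0, P2=2, P3=4) → (P0=2, P1=2, P2=3, P3=4)
step 4: fire t5:  (P0=2, P1=2, P2=3, P3=4) → (P0=2, P1=4, P2=4, P3=4)

YES — reachable via ⟨t1, t1, t5, t5⟩ (4 firings)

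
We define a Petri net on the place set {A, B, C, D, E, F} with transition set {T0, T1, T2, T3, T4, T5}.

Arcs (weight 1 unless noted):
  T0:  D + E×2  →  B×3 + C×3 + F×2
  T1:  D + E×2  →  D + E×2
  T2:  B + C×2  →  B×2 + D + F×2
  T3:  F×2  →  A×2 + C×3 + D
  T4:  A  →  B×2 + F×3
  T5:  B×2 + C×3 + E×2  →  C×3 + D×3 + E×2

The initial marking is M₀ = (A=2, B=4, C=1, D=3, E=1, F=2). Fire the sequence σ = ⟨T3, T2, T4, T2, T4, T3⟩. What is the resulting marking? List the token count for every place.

step 1: fire T3:  (A=2, B=4, C=1, D=3, E=1, F=2) → (A=4, B=4, C=4, D=4, E=1, F=0)
step 2: fire T2:  (A=4, B=4, C=4, D=4, E=1, F=0) → (A=4, B=5, C=2, D=5, E=1, F=2)
step 3: fire T4:  (A=4, B=5, C=2, D=5, E=1, F=2) → (A=3, B=7, C=2, D=5, E=1, F=5)
step 4: fire T2:  (A=3, B=7, C=2, D=5, E=1, F=5) → (A=3, B=8, C=0, D=6, E=1, F=7)
step 5: fire T4:  (A=3, B=8, C=0, D=6, E=1, F=7) → (A=2, B=10, C=0, D=6, E=1, F=10)
step 6: fire T3:  (A=2, B=10, C=0, D=6, E=1, F=10) → (A=4, B=10, C=3, D=7, E=1, F=8)

(A=4, B=10, C=3, D=7, E=1, F=8)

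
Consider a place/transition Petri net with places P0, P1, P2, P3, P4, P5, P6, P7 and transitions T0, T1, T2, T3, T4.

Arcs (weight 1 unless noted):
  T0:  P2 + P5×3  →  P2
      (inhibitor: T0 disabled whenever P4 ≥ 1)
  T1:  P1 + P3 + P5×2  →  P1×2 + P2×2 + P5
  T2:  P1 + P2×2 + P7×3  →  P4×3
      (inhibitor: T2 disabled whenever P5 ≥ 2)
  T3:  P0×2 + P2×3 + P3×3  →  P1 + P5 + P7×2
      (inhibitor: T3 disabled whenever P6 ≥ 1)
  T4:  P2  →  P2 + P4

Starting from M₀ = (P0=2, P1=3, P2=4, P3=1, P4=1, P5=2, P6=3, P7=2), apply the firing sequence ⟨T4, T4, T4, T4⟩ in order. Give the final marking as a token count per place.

(P0=2, P1=3, P2=4, P3=1, P4=5, P5=2, P6=3, P7=2)

step 1: fire T4:  (P0=2, P1=3, P2=4, P3=1, P4=1, P5=2, P6=3, P7=2) → (P0=2, P1=3, P2=4, P3=1, P4=2, P5=2, P6=3, P7=2)
step 2: fire T4:  (P0=2, P1=3, P2=4, P3=1, P4=2, P5=2, P6=3, P7=2) → (P0=2, P1=3, P2=4, P3=1, P4=3, P5=2, P6=3, P7=2)
step 3: fire T4:  (P0=2, P1=3, P2=4, P3=1, P4=3, P5=2, P6=3, P7=2) → (P0=2, P1=3, P2=4, P3=1, P4=4, P5=2, P6=3, P7=2)
step 4: fire T4:  (P0=2, P1=3, P2=4, P3=1, P4=4, P5=2, P6=3, P7=2) → (P0=2, P1=3, P2=4, P3=1, P4=5, P5=2, P6=3, P7=2)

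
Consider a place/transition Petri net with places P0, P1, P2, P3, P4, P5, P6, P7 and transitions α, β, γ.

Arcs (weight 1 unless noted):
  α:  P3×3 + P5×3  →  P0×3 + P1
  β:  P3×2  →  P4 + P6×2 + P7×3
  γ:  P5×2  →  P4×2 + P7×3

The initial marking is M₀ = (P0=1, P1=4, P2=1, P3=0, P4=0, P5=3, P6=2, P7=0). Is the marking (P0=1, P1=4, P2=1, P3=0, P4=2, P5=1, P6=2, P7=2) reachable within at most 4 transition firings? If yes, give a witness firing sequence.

NO — not reachable within 4 firings

depth 0: 1 marking
depth 1: 2 markings reached so far
depth 2: 2 markings reached so far
(frontier empty at depth 2; search complete)
target is not among the 2 markings reachable within 4 steps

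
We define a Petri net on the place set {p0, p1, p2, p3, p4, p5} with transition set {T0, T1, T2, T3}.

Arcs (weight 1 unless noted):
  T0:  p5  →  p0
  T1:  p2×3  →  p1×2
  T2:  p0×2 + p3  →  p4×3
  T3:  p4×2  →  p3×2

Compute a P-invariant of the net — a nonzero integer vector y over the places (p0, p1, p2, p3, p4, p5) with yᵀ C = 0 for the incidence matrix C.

y = (p0:0, p1:3, p2:2, p3:0, p4:0, p5:0)

Incidence matrix C (rows=places, cols=transitions):
       T0   T1   T2   T3
   p0   1    0   -2    0
   p1   0    2    0    0
   p2   0   -3    0    0
   p3   0    0   -1    2
   p4   0    0    3   -2
   p5  -1    0    0    0

Candidate y = [0, 3, 2, 0, 0, 0]; check y·C column-wise:
  col T0: 0·1 + 3·0 + 2·0 + 0·-1 = 0
  col T1: 3·2 + 2·-3 = 0
  col T2: 0·-2 + 3·0 + 2·0 + 0·-1 + 0·3 = 0
  col T3: 3·0 + 2·0 + 0·2 + 0·-2 = 0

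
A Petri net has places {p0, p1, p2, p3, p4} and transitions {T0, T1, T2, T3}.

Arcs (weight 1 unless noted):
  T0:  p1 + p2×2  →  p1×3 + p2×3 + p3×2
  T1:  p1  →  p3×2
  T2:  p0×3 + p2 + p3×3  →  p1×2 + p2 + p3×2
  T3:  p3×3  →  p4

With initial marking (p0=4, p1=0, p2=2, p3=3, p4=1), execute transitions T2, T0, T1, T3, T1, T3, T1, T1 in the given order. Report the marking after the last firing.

step 1: fire T2:  (p0=4, p1=0, p2=2, p3=3, p4=1) → (p0=1, p1=2, p2=2, p3=2, p4=1)
step 2: fire T0:  (p0=1, p1=2, p2=2, p3=2, p4=1) → (p0=1, p1=4, p2=3, p3=4, p4=1)
step 3: fire T1:  (p0=1, p1=4, p2=3, p3=4, p4=1) → (p0=1, p1=3, p2=3, p3=6, p4=1)
step 4: fire T3:  (p0=1, p1=3, p2=3, p3=6, p4=1) → (p0=1, p1=3, p2=3, p3=3, p4=2)
step 5: fire T1:  (p0=1, p1=3, p2=3, p3=3, p4=2) → (p0=1, p1=2, p2=3, p3=5, p4=2)
step 6: fire T3:  (p0=1, p1=2, p2=3, p3=5, p4=2) → (p0=1, p1=2, p2=3, p3=2, p4=3)
step 7: fire T1:  (p0=1, p1=2, p2=3, p3=2, p4=3) → (p0=1, p1=1, p2=3, p3=4, p4=3)
step 8: fire T1:  (p0=1, p1=1, p2=3, p3=4, p4=3) → (p0=1, p1=0, p2=3, p3=6, p4=3)

(p0=1, p1=0, p2=3, p3=6, p4=3)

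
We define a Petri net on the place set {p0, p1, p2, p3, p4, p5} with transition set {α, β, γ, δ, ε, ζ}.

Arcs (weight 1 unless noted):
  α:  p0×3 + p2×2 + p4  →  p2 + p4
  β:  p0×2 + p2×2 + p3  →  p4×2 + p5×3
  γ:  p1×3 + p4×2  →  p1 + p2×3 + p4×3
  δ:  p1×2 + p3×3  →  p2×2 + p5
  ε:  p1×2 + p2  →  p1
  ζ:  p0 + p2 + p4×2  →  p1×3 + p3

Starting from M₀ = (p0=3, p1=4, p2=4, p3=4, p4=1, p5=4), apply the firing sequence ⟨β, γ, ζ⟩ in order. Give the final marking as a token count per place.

step 1: fire β:  (p0=3, p1=4, p2=4, p3=4, p4=1, p5=4) → (p0=1, p1=4, p2=2, p3=3, p4=3, p5=7)
step 2: fire γ:  (p0=1, p1=4, p2=2, p3=3, p4=3, p5=7) → (p0=1, p1=2, p2=5, p3=3, p4=4, p5=7)
step 3: fire ζ:  (p0=1, p1=2, p2=5, p3=3, p4=4, p5=7) → (p0=0, p1=5, p2=4, p3=4, p4=2, p5=7)

(p0=0, p1=5, p2=4, p3=4, p4=2, p5=7)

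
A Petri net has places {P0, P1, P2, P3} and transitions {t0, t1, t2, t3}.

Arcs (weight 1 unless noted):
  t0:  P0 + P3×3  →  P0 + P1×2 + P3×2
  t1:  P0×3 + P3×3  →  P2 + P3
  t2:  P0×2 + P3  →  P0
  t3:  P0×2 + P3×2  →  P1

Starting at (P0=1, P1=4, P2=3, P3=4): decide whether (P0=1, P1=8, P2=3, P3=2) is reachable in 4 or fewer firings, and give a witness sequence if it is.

YES — reachable via ⟨t0, t0⟩ (2 firings)

step 1: fire t0:  (P0=1, P1=4, P2=3, P3=4) → (P0=1, P1=6, P2=3, P3=3)
step 2: fire t0:  (P0=1, P1=6, P2=3, P3=3) → (P0=1, P1=8, P2=3, P3=2)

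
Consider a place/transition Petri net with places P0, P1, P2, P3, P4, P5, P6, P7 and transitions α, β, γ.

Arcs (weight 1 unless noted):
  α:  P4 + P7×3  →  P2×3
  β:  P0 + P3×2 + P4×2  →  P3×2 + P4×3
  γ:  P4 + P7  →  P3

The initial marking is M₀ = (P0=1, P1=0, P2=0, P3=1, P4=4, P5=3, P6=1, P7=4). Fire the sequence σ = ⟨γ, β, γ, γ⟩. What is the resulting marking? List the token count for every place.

step 1: fire γ:  (P0=1, P1=0, P2=0, P3=1, P4=4, P5=3, P6=1, P7=4) → (P0=1, P1=0, P2=0, P3=2, P4=3, P5=3, P6=1, P7=3)
step 2: fire β:  (P0=1, P1=0, P2=0, P3=2, P4=3, P5=3, P6=1, P7=3) → (P0=0, P1=0, P2=0, P3=2, P4=4, P5=3, P6=1, P7=3)
step 3: fire γ:  (P0=0, P1=0, P2=0, P3=2, P4=4, P5=3, P6=1, P7=3) → (P0=0, P1=0, P2=0, P3=3, P4=3, P5=3, P6=1, P7=2)
step 4: fire γ:  (P0=0, P1=0, P2=0, P3=3, P4=3, P5=3, P6=1, P7=2) → (P0=0, P1=0, P2=0, P3=4, P4=2, P5=3, P6=1, P7=1)

(P0=0, P1=0, P2=0, P3=4, P4=2, P5=3, P6=1, P7=1)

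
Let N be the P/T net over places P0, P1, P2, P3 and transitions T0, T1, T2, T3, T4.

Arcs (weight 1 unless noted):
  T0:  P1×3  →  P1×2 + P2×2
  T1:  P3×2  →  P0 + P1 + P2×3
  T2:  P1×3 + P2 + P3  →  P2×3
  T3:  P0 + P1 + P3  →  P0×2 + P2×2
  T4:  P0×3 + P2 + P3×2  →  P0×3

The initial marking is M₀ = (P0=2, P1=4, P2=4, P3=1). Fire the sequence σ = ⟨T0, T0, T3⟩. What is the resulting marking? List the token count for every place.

step 1: fire T0:  (P0=2, P1=4, P2=4, P3=1) → (P0=2, P1=3, P2=6, P3=1)
step 2: fire T0:  (P0=2, P1=3, P2=6, P3=1) → (P0=2, P1=2, P2=8, P3=1)
step 3: fire T3:  (P0=2, P1=2, P2=8, P3=1) → (P0=3, P1=1, P2=10, P3=0)

(P0=3, P1=1, P2=10, P3=0)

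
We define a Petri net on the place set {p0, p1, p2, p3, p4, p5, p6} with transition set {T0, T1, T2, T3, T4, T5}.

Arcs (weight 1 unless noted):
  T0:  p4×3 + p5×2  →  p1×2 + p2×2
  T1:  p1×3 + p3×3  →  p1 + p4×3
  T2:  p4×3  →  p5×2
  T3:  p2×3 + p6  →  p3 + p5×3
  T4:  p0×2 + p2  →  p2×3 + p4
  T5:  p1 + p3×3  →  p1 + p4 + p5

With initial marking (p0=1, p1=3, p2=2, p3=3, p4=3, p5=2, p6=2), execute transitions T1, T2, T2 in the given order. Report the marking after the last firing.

step 1: fire T1:  (p0=1, p1=3, p2=2, p3=3, p4=3, p5=2, p6=2) → (p0=1, p1=1, p2=2, p3=0, p4=6, p5=2, p6=2)
step 2: fire T2:  (p0=1, p1=1, p2=2, p3=0, p4=6, p5=2, p6=2) → (p0=1, p1=1, p2=2, p3=0, p4=3, p5=4, p6=2)
step 3: fire T2:  (p0=1, p1=1, p2=2, p3=0, p4=3, p5=4, p6=2) → (p0=1, p1=1, p2=2, p3=0, p4=0, p5=6, p6=2)

(p0=1, p1=1, p2=2, p3=0, p4=0, p5=6, p6=2)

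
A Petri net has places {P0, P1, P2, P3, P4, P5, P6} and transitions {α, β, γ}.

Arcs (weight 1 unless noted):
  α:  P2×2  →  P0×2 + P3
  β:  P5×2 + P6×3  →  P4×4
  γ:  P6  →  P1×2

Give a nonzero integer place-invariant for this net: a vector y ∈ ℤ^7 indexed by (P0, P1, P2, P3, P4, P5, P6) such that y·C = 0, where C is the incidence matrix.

y = (P0:1, P1:0, P2:1, P3:0, P4:0, P5:0, P6:0)

Incidence matrix C (rows=places, cols=transitions):
        α    β    γ
   P0   2    0    0
   P1   0    0    2
   P2  -2    0    0
   P3   1    0    0
   P4   0    4    0
   P5   0   -2    0
   P6   0   -3   -1

Candidate y = [1, 0, 1, 0, 0, 0, 0]; check y·C column-wise:
  col α: 1·2 + 1·-2 + 0·1 = 0
  col β: 1·0 + 1·0 + 0·4 + 0·-2 + 0·-3 = 0
  col γ: 1·0 + 0·2 + 1·0 + 0·-1 = 0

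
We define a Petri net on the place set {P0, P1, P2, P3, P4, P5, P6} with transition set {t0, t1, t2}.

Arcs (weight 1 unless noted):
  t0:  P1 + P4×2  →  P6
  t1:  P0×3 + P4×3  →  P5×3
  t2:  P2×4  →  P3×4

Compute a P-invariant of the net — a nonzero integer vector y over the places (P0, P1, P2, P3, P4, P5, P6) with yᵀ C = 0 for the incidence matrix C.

y = (P0:0, P1:0, P2:1, P3:1, P4:0, P5:0, P6:0)

Incidence matrix C (rows=places, cols=transitions):
       t0   t1   t2
   P0   0   -3    0
   P1  -1    0    0
   P2   0    0   -4
   P3   0    0    4
   P4  -2   -3    0
   P5   0    3    0
   P6   1    0    0

Candidate y = [0, 0, 1, 1, 0, 0, 0]; check y·C column-wise:
  col t0: 0·-1 + 1·0 + 1·0 + 0·-2 + 0·1 = 0
  col t1: 0·-3 + 1·0 + 1·0 + 0·-3 + 0·3 = 0
  col t2: 1·-4 + 1·4 = 0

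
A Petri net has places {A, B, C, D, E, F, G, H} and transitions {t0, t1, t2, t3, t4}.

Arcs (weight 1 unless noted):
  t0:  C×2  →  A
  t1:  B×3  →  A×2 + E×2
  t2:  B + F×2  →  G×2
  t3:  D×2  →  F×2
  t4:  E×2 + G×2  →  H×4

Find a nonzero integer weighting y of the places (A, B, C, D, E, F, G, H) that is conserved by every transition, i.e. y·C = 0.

Incidence matrix C (rows=places, cols=transitions):
       t0   t1   t2   t3   t4
    A   1    2    0    0    0
    B   0   -3   -1    0    0
    C  -2    0    0    0    0
    D   0    0    0   -2    0
    E   0    2    0    0   -2
    F   0    0   -2    2    0
    G   0    0    2    0   -2
    H   0    0    0    0    4

Candidate y = [6, 4, 3, -2, 0, -2, 0, 0]; check y·C column-wise:
  col t0: 6·1 + 4·0 + 3·-2 + -2·0 + -2·0 = 0
  col t1: 6·2 + 4·-3 + 3·0 + -2·0 + 0·2 + -2·0 = 0
  col t2: 6·0 + 4·-1 + 3·0 + -2·0 + -2·-2 + 0·2 = 0
  col t3: 6·0 + 4·0 + 3·0 + -2·-2 + -2·2 = 0
  col t4: 6·0 + 4·0 + 3·0 + -2·0 + 0·-2 + -2·0 + 0·-2 + 0·4 = 0

y = (A:6, B:4, C:3, D:-2, E:0, F:-2, G:0, H:0)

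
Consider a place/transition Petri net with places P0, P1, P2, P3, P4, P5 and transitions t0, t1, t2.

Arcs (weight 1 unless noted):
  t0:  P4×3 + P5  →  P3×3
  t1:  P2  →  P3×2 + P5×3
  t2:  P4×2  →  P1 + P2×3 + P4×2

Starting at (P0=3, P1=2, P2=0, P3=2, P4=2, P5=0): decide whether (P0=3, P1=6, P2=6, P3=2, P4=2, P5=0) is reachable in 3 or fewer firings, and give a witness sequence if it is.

depth 0: 1 marking
depth 1: 2 markings reached so far
depth 2: 4 markings reached so far
depth 3: 7 markings reached so far
target is not among the 7 markings reachable within 3 steps

NO — not reachable within 3 firings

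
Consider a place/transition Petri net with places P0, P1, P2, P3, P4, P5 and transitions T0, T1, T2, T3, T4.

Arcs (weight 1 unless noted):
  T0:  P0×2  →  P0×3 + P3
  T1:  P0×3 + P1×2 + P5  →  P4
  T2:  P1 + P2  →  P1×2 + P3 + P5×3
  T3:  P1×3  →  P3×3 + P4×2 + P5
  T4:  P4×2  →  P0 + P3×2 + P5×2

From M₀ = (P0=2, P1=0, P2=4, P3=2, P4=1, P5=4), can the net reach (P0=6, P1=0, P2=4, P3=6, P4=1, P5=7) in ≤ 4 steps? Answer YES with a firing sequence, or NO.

NO — not reachable within 4 firings

depth 0: 1 marking
depth 1: 2 markings reached so far
depth 2: 3 markings reached so far
depth 3: 4 markings reached so far
depth 4: 5 markings reached so far
target is not among the 5 markings reachable within 4 steps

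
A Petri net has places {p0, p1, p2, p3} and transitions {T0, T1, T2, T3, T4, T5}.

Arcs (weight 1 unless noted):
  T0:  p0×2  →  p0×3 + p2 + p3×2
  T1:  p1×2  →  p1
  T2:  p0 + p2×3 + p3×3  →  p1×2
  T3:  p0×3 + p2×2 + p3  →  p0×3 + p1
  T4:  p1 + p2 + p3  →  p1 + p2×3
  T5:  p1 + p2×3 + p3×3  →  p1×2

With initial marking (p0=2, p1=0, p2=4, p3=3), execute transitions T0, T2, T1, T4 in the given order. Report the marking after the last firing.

step 1: fire T0:  (p0=2, p1=0, p2=4, p3=3) → (p0=3, p1=0, p2=5, p3=5)
step 2: fire T2:  (p0=3, p1=0, p2=5, p3=5) → (p0=2, p1=2, p2=2, p3=2)
step 3: fire T1:  (p0=2, p1=2, p2=2, p3=2) → (p0=2, p1=1, p2=2, p3=2)
step 4: fire T4:  (p0=2, p1=1, p2=2, p3=2) → (p0=2, p1=1, p2=4, p3=1)

(p0=2, p1=1, p2=4, p3=1)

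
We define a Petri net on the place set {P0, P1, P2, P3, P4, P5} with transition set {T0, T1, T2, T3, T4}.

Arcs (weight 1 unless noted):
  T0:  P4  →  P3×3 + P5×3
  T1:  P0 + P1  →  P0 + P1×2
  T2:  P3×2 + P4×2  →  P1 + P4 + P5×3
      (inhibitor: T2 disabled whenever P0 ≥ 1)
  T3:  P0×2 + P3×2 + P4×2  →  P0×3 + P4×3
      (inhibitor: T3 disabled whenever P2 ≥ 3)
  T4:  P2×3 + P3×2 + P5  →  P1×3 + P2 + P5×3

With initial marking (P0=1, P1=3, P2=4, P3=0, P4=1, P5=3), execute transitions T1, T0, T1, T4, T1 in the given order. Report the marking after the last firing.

step 1: fire T1:  (P0=1, P1=3, P2=4, P3=0, P4=1, P5=3) → (P0=1, P1=4, P2=4, P3=0, P4=1, P5=3)
step 2: fire T0:  (P0=1, P1=4, P2=4, P3=0, P4=1, P5=3) → (P0=1, P1=4, P2=4, P3=3, P4=0, P5=6)
step 3: fire T1:  (P0=1, P1=4, P2=4, P3=3, P4=0, P5=6) → (P0=1, P1=5, P2=4, P3=3, P4=0, P5=6)
step 4: fire T4:  (P0=1, P1=5, P2=4, P3=3, P4=0, P5=6) → (P0=1, P1=8, P2=2, P3=1, P4=0, P5=8)
step 5: fire T1:  (P0=1, P1=8, P2=2, P3=1, P4=0, P5=8) → (P0=1, P1=9, P2=2, P3=1, P4=0, P5=8)

(P0=1, P1=9, P2=2, P3=1, P4=0, P5=8)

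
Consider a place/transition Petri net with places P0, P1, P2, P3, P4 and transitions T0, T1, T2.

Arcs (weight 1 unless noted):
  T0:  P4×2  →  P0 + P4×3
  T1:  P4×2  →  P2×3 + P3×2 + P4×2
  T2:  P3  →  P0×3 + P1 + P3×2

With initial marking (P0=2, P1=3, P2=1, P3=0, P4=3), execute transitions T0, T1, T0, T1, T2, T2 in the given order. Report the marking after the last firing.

step 1: fire T0:  (P0=2, P1=3, P2=1, P3=0, P4=3) → (P0=3, P1=3, P2=1, P3=0, P4=4)
step 2: fire T1:  (P0=3, P1=3, P2=1, P3=0, P4=4) → (P0=3, P1=3, P2=4, P3=2, P4=4)
step 3: fire T0:  (P0=3, P1=3, P2=4, P3=2, P4=4) → (P0=4, P1=3, P2=4, P3=2, P4=5)
step 4: fire T1:  (P0=4, P1=3, P2=4, P3=2, P4=5) → (P0=4, P1=3, P2=7, P3=4, P4=5)
step 5: fire T2:  (P0=4, P1=3, P2=7, P3=4, P4=5) → (P0=7, P1=4, P2=7, P3=5, P4=5)
step 6: fire T2:  (P0=7, P1=4, P2=7, P3=5, P4=5) → (P0=10, P1=5, P2=7, P3=6, P4=5)

(P0=10, P1=5, P2=7, P3=6, P4=5)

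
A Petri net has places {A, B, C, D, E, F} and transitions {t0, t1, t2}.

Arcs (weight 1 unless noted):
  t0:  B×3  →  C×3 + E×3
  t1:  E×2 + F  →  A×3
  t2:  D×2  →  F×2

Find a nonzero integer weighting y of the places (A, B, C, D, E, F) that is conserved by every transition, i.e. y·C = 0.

Incidence matrix C (rows=places, cols=transitions):
       t0   t1   t2
    A   0    3    0
    B  -3    0    0
    C   3    0    0
    D   0    0   -2
    E   3   -2    0
    F   0   -1    2

Candidate y = [0, 1, 1, 0, 0, 0]; check y·C column-wise:
  col t0: 1·-3 + 1·3 + 0·3 = 0
  col t1: 0·3 + 1·0 + 1·0 + 0·-2 + 0·-1 = 0
  col t2: 1·0 + 1·0 + 0·-2 + 0·2 = 0

y = (A:0, B:1, C:1, D:0, E:0, F:0)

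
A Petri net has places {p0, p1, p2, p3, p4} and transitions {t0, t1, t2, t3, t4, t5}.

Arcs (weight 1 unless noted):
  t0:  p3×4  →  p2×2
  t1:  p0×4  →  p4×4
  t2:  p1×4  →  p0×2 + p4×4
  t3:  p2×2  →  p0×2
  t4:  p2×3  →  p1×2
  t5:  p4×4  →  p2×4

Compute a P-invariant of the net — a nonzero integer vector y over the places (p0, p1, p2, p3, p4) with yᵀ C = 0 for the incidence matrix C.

Incidence matrix C (rows=places, cols=transitions):
       t0   t1   t2   t3   t4   t5
   p0   0   -4    2    2    0    0
   p1   0    0   -4    0    2    0
   p2   2    0    0   -2   -3    4
   p3  -4    0    0    0    0    0
   p4   0    4    4    0    0   -4

Candidate y = [2, 3, 2, 1, 2]; check y·C column-wise:
  col t0: 2·0 + 3·0 + 2·2 + 1·-4 + 2·0 = 0
  col t1: 2·-4 + 3·0 + 2·0 + 1·0 + 2·4 = 0
  col t2: 2·2 + 3·-4 + 2·0 + 1·0 + 2·4 = 0
  col t3: 2·2 + 3·0 + 2·-2 + 1·0 + 2·0 = 0
  col t4: 2·0 + 3·2 + 2·-3 + 1·0 + 2·0 = 0
  col t5: 2·0 + 3·0 + 2·4 + 1·0 + 2·-4 = 0

y = (p0:2, p1:3, p2:2, p3:1, p4:2)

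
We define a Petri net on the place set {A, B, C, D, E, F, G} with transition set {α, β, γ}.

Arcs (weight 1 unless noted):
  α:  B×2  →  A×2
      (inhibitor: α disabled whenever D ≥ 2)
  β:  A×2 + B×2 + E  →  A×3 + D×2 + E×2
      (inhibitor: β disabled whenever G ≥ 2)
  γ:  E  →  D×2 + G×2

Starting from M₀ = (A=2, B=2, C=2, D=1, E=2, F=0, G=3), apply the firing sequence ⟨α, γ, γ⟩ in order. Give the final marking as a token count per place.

step 1: fire α:  (A=2, B=2, C=2, D=1, E=2, F=0, G=3) → (A=4, B=0, C=2, D=1, E=2, F=0, G=3)
step 2: fire γ:  (A=4, B=0, C=2, D=1, E=2, F=0, G=3) → (A=4, B=0, C=2, D=3, E=1, F=0, G=5)
step 3: fire γ:  (A=4, B=0, C=2, D=3, E=1, F=0, G=5) → (A=4, B=0, C=2, D=5, E=0, F=0, G=7)

(A=4, B=0, C=2, D=5, E=0, F=0, G=7)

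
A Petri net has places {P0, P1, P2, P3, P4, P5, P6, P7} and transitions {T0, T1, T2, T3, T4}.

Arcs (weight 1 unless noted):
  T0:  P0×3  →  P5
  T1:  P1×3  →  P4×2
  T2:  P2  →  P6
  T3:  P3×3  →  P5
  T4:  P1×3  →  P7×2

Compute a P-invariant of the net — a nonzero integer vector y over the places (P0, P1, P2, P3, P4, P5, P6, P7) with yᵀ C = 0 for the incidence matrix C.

Incidence matrix C (rows=places, cols=transitions):
       T0   T1   T2   T3   T4
   P0  -3    0    0    0    0
   P1   0   -3    0    0   -3
   P2   0    0   -1    0    0
   P3   0    0    0   -3    0
   P4   0    2    0    0    0
   P5   1    0    0    1    0
   P6   0    0    1    0    0
   P7   0    0    0    0    2

Candidate y = [1, 0, 0, 1, 0, 3, 0, 0]; check y·C column-wise:
  col T0: 1·-3 + 1·0 + 3·1 = 0
  col T1: 1·0 + 0·-3 + 1·0 + 0·2 + 3·0 = 0
  col T2: 1·0 + 0·-1 + 1·0 + 3·0 + 0·1 = 0
  col T3: 1·0 + 1·-3 + 3·1 = 0
  col T4: 1·0 + 0·-3 + 1·0 + 3·0 + 0·2 = 0

y = (P0:1, P1:0, P2:0, P3:1, P4:0, P5:3, P6:0, P7:0)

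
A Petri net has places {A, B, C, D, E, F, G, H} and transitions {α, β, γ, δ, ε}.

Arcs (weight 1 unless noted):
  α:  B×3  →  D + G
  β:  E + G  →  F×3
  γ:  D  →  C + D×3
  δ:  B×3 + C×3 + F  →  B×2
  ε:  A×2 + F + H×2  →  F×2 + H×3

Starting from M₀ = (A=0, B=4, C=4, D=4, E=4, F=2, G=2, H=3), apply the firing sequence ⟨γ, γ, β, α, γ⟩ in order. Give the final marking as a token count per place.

(A=0, B=1, C=7, D=11, E=3, F=5, G=2, H=3)

step 1: fire γ:  (A=0, B=4, C=4, D=4, E=4, F=2, G=2, H=3) → (A=0, B=4, C=5, D=6, E=4, F=2, G=2, H=3)
step 2: fire γ:  (A=0, B=4, C=5, D=6, E=4, F=2, G=2, H=3) → (A=0, B=4, C=6, D=8, E=4, F=2, G=2, H=3)
step 3: fire β:  (A=0, B=4, C=6, D=8, E=4, F=2, G=2, H=3) → (A=0, B=4, C=6, D=8, E=3, F=5, G=1, H=3)
step 4: fire α:  (A=0, B=4, C=6, D=8, E=3, F=5, G=1, H=3) → (A=0, B=1, C=6, D=9, E=3, F=5, G=2, H=3)
step 5: fire γ:  (A=0, B=1, C=6, D=9, E=3, F=5, G=2, H=3) → (A=0, B=1, C=7, D=11, E=3, F=5, G=2, H=3)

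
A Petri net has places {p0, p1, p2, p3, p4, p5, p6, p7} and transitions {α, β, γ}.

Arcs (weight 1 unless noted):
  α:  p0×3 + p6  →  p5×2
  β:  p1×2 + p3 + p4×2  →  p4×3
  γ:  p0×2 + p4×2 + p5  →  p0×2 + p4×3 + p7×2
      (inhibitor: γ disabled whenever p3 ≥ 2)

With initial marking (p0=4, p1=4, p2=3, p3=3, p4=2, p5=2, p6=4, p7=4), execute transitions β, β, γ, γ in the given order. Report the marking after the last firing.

(p0=4, p1=0, p2=3, p3=1, p4=6, p5=0, p6=4, p7=8)

step 1: fire β:  (p0=4, p1=4, p2=3, p3=3, p4=2, p5=2, p6=4, p7=4) → (p0=4, p1=2, p2=3, p3=2, p4=3, p5=2, p6=4, p7=4)
step 2: fire β:  (p0=4, p1=2, p2=3, p3=2, p4=3, p5=2, p6=4, p7=4) → (p0=4, p1=0, p2=3, p3=1, p4=4, p5=2, p6=4, p7=4)
step 3: fire γ:  (p0=4, p1=0, p2=3, p3=1, p4=4, p5=2, p6=4, p7=4) → (p0=4, p1=0, p2=3, p3=1, p4=5, p5=1, p6=4, p7=6)
step 4: fire γ:  (p0=4, p1=0, p2=3, p3=1, p4=5, p5=1, p6=4, p7=6) → (p0=4, p1=0, p2=3, p3=1, p4=6, p5=0, p6=4, p7=8)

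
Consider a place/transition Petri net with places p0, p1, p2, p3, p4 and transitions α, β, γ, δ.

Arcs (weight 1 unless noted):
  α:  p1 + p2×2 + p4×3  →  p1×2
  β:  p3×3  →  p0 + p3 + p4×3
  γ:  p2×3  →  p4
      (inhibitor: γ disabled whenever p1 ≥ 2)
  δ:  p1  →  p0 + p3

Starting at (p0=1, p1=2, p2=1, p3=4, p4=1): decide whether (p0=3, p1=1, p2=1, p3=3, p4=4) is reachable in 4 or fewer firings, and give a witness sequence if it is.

YES — reachable via ⟨β, δ⟩ (2 firings)

step 1: fire β:  (p0=1, p1=2, p2=1, p3=4, p4=1) → (p0=2, p1=2, p2=1, p3=2, p4=4)
step 2: fire δ:  (p0=2, p1=2, p2=1, p3=2, p4=4) → (p0=3, p1=1, p2=1, p3=3, p4=4)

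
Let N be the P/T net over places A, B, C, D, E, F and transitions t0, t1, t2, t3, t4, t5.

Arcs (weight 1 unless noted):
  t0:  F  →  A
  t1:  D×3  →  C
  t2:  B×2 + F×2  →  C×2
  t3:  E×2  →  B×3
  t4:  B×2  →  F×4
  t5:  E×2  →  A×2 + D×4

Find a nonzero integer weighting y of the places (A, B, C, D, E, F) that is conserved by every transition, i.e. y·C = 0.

y = (A:1, B:2, C:3, D:1, E:3, F:1)

Incidence matrix C (rows=places, cols=transitions):
       t0   t1   t2   t3   t4   t5
    A   1    0    0    0    0    2
    B   0    0   -2    3   -2    0
    C   0    1    2    0    0    0
    D   0   -3    0    0    0    4
    E   0    0    0   -2    0   -2
    F  -1    0   -2    0    4    0

Candidate y = [1, 2, 3, 1, 3, 1]; check y·C column-wise:
  col t0: 1·1 + 2·0 + 3·0 + 1·0 + 3·0 + 1·-1 = 0
  col t1: 1·0 + 2·0 + 3·1 + 1·-3 + 3·0 + 1·0 = 0
  col t2: 1·0 + 2·-2 + 3·2 + 1·0 + 3·0 + 1·-2 = 0
  col t3: 1·0 + 2·3 + 3·0 + 1·0 + 3·-2 + 1·0 = 0
  col t4: 1·0 + 2·-2 + 3·0 + 1·0 + 3·0 + 1·4 = 0
  col t5: 1·2 + 2·0 + 3·0 + 1·4 + 3·-2 + 1·0 = 0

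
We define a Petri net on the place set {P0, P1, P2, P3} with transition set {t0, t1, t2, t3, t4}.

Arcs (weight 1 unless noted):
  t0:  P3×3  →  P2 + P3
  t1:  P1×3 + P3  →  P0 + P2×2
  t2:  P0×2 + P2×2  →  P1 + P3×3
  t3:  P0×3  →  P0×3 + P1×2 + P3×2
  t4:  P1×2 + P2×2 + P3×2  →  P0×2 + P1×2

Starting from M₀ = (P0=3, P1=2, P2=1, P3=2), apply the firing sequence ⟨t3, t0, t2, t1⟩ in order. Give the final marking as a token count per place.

step 1: fire t3:  (P0=3, P1=2, P2=1, P3=2) → (P0=3, P1=4, P2=1, P3=4)
step 2: fire t0:  (P0=3, P1=4, P2=1, P3=4) → (P0=3, P1=4, P2=2, P3=2)
step 3: fire t2:  (P0=3, P1=4, P2=2, P3=2) → (P0=1, P1=5, P2=0, P3=5)
step 4: fire t1:  (P0=1, P1=5, P2=0, P3=5) → (P0=2, P1=2, P2=2, P3=4)

(P0=2, P1=2, P2=2, P3=4)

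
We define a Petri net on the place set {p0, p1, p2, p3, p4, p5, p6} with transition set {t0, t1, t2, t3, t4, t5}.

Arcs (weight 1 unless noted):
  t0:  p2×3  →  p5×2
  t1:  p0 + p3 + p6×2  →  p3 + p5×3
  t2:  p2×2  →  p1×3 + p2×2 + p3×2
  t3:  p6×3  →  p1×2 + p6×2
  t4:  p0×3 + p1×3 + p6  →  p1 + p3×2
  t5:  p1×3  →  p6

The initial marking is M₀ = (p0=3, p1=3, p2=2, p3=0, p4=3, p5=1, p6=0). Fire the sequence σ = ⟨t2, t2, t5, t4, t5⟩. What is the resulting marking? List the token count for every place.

(p0=0, p1=1, p2=2, p3=6, p4=3, p5=1, p6=1)

step 1: fire t2:  (p0=3, p1=3, p2=2, p3=0, p4=3, p5=1, p6=0) → (p0=3, p1=6, p2=2, p3=2, p4=3, p5=1, p6=0)
step 2: fire t2:  (p0=3, p1=6, p2=2, p3=2, p4=3, p5=1, p6=0) → (p0=3, p1=9, p2=2, p3=4, p4=3, p5=1, p6=0)
step 3: fire t5:  (p0=3, p1=9, p2=2, p3=4, p4=3, p5=1, p6=0) → (p0=3, p1=6, p2=2, p3=4, p4=3, p5=1, p6=1)
step 4: fire t4:  (p0=3, p1=6, p2=2, p3=4, p4=3, p5=1, p6=1) → (p0=0, p1=4, p2=2, p3=6, p4=3, p5=1, p6=0)
step 5: fire t5:  (p0=0, p1=4, p2=2, p3=6, p4=3, p5=1, p6=0) → (p0=0, p1=1, p2=2, p3=6, p4=3, p5=1, p6=1)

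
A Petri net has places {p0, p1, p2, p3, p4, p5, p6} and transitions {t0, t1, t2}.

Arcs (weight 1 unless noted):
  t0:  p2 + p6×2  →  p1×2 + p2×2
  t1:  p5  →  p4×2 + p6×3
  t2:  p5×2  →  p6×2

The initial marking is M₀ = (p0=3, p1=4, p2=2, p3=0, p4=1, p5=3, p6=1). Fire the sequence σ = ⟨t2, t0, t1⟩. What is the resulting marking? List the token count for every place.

step 1: fire t2:  (p0=3, p1=4, p2=2, p3=0, p4=1, p5=3, p6=1) → (p0=3, p1=4, p2=2, p3=0, p4=1, p5=1, p6=3)
step 2: fire t0:  (p0=3, p1=4, p2=2, p3=0, p4=1, p5=1, p6=3) → (p0=3, p1=6, p2=3, p3=0, p4=1, p5=1, p6=1)
step 3: fire t1:  (p0=3, p1=6, p2=3, p3=0, p4=1, p5=1, p6=1) → (p0=3, p1=6, p2=3, p3=0, p4=3, p5=0, p6=4)

(p0=3, p1=6, p2=3, p3=0, p4=3, p5=0, p6=4)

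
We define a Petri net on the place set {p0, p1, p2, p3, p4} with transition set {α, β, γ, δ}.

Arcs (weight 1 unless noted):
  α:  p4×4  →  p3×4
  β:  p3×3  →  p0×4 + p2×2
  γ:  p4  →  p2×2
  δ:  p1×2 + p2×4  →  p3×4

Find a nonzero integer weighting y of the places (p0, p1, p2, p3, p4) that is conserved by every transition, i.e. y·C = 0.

Incidence matrix C (rows=places, cols=transitions):
        α    β    γ    δ
   p0   0    4    0    0
   p1   0    0    0   -2
   p2   0    2    2   -4
   p3   4   -3    0    4
   p4  -4    0   -1    0

Candidate y = [1, 2, 1, 2, 2]; check y·C column-wise:
  col α: 1·0 + 2·0 + 1·0 + 2·4 + 2·-4 = 0
  col β: 1·4 + 2·0 + 1·2 + 2·-3 + 2·0 = 0
  col γ: 1·0 + 2·0 + 1·2 + 2·0 + 2·-1 = 0
  col δ: 1·0 + 2·-2 + 1·-4 + 2·4 + 2·0 = 0

y = (p0:1, p1:2, p2:1, p3:2, p4:2)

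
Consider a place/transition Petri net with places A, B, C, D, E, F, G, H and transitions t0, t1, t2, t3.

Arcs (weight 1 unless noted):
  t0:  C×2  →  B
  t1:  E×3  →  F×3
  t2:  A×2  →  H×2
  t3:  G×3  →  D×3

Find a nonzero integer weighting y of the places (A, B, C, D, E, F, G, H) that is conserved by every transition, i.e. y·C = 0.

y = (A:0, B:2, C:1, D:0, E:0, F:0, G:0, H:0)

Incidence matrix C (rows=places, cols=transitions):
       t0   t1   t2   t3
    A   0    0   -2    0
    B   1    0    0    0
    C  -2    0    0    0
    D   0    0    0    3
    E   0   -3    0    0
    F   0    3    0    0
    G   0    0    0   -3
    H   0    0    2    0

Candidate y = [0, 2, 1, 0, 0, 0, 0, 0]; check y·C column-wise:
  col t0: 2·1 + 1·-2 = 0
  col t1: 2·0 + 1·0 + 0·-3 + 0·3 = 0
  col t2: 0·-2 + 2·0 + 1·0 + 0·2 = 0
  col t3: 2·0 + 1·0 + 0·3 + 0·-3 = 0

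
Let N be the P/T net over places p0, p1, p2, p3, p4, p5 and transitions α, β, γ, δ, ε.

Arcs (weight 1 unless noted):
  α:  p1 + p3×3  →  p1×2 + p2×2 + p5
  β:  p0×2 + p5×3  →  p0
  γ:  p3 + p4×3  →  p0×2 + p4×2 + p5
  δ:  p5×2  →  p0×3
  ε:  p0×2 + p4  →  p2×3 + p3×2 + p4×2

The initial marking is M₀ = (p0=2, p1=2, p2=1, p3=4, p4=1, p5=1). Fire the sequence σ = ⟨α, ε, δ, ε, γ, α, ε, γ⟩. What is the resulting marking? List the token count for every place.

(p0=3, p1=4, p2=14, p3=2, p4=2, p5=3)

step 1: fire α:  (p0=2, p1=2, p2=1, p3=4, p4=1, p5=1) → (p0=2, p1=3, p2=3, p3=1, p4=1, p5=2)
step 2: fire ε:  (p0=2, p1=3, p2=3, p3=1, p4=1, p5=2) → (p0=0, p1=3, p2=6, p3=3, p4=2, p5=2)
step 3: fire δ:  (p0=0, p1=3, p2=6, p3=3, p4=2, p5=2) → (p0=3, p1=3, p2=6, p3=3, p4=2, p5=0)
step 4: fire ε:  (p0=3, p1=3, p2=6, p3=3, p4=2, p5=0) → (p0=1, p1=3, p2=9, p3=5, p4=3, p5=0)
step 5: fire γ:  (p0=1, p1=3, p2=9, p3=5, p4=3, p5=0) → (p0=3, p1=3, p2=9, p3=4, p4=2, p5=1)
step 6: fire α:  (p0=3, p1=3, p2=9, p3=4, p4=2, p5=1) → (p0=3, p1=4, p2=11, p3=1, p4=2, p5=2)
step 7: fire ε:  (p0=3, p1=4, p2=11, p3=1, p4=2, p5=2) → (p0=1, p1=4, p2=14, p3=3, p4=3, p5=2)
step 8: fire γ:  (p0=1, p1=4, p2=14, p3=3, p4=3, p5=2) → (p0=3, p1=4, p2=14, p3=2, p4=2, p5=3)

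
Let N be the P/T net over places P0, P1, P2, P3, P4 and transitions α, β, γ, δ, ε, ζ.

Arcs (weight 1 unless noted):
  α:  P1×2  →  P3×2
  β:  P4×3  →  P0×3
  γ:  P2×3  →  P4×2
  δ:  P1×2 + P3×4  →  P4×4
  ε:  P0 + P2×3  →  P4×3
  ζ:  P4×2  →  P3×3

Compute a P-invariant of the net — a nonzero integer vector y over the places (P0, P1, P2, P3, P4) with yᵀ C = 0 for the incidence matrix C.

Incidence matrix C (rows=places, cols=transitions):
        α    β    γ    δ    ε    ζ
   P0   0    3    0    0   -1    0
   P1  -2    0    0   -2    0    0
   P2   0    0   -3    0   -3    0
   P3   2    0    0   -4    0    3
   P4   0   -3    2    4    3   -2

Candidate y = [3, 2, 2, 2, 3]; check y·C column-wise:
  col α: 3·0 + 2·-2 + 2·0 + 2·2 + 3·0 = 0
  col β: 3·3 + 2·0 + 2·0 + 2·0 + 3·-3 = 0
  col γ: 3·0 + 2·0 + 2·-3 + 2·0 + 3·2 = 0
  col δ: 3·0 + 2·-2 + 2·0 + 2·-4 + 3·4 = 0
  col ε: 3·-1 + 2·0 + 2·-3 + 2·0 + 3·3 = 0
  col ζ: 3·0 + 2·0 + 2·0 + 2·3 + 3·-2 = 0

y = (P0:3, P1:2, P2:2, P3:2, P4:3)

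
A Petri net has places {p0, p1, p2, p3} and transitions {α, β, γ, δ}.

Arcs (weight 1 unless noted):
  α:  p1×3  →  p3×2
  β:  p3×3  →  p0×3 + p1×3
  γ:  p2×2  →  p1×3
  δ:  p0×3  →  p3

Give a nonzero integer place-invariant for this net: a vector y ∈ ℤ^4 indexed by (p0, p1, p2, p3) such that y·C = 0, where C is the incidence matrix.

y = (p0:1, p1:2, p2:3, p3:3)

Incidence matrix C (rows=places, cols=transitions):
        α    β    γ    δ
   p0   0    3    0   -3
   p1  -3    3    3    0
   p2   0    0   -2    0
   p3   2   -3    0    1

Candidate y = [1, 2, 3, 3]; check y·C column-wise:
  col α: 1·0 + 2·-3 + 3·0 + 3·2 = 0
  col β: 1·3 + 2·3 + 3·0 + 3·-3 = 0
  col γ: 1·0 + 2·3 + 3·-2 + 3·0 = 0
  col δ: 1·-3 + 2·0 + 3·0 + 3·1 = 0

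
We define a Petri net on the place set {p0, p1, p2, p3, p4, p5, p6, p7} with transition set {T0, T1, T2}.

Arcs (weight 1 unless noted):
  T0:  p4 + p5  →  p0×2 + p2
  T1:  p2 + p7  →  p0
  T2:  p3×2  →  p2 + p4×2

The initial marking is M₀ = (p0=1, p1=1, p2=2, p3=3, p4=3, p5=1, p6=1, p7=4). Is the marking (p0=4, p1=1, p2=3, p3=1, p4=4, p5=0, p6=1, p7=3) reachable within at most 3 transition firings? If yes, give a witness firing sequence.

YES — reachable via ⟨T0, T1, T2⟩ (3 firings)

step 1: fire T0:  (p0=1, p1=1, p2=2, p3=3, p4=3, p5=1, p6=1, p7=4) → (p0=3, p1=1, p2=3, p3=3, p4=2, p5=0, p6=1, p7=4)
step 2: fire T1:  (p0=3, p1=1, p2=3, p3=3, p4=2, p5=0, p6=1, p7=4) → (p0=4, p1=1, p2=2, p3=3, p4=2, p5=0, p6=1, p7=3)
step 3: fire T2:  (p0=4, p1=1, p2=2, p3=3, p4=2, p5=0, p6=1, p7=3) → (p0=4, p1=1, p2=3, p3=1, p4=4, p5=0, p6=1, p7=3)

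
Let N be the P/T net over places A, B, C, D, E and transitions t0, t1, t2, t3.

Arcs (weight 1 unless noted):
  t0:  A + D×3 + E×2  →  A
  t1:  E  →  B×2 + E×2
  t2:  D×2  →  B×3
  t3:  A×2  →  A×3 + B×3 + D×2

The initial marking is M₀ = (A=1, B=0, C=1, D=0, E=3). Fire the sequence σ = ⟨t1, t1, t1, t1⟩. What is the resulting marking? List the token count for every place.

(A=1, B=8, C=1, D=0, E=7)

step 1: fire t1:  (A=1, B=0, C=1, D=0, E=3) → (A=1, B=2, C=1, D=0, E=4)
step 2: fire t1:  (A=1, B=2, C=1, D=0, E=4) → (A=1, B=4, C=1, D=0, E=5)
step 3: fire t1:  (A=1, B=4, C=1, D=0, E=5) → (A=1, B=6, C=1, D=0, E=6)
step 4: fire t1:  (A=1, B=6, C=1, D=0, E=6) → (A=1, B=8, C=1, D=0, E=7)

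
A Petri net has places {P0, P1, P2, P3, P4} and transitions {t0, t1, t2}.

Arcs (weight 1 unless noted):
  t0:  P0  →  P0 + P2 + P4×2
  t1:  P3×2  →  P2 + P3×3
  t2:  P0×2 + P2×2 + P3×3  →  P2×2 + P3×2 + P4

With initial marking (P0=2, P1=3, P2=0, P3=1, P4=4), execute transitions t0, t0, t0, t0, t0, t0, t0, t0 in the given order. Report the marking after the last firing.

step 1: fire t0:  (P0=2, P1=3, P2=0, P3=1, P4=4) → (P0=2, P1=3, P2=1, P3=1, P4=6)
step 2: fire t0:  (P0=2, P1=3, P2=1, P3=1, P4=6) → (P0=2, P1=3, P2=2, P3=1, P4=8)
step 3: fire t0:  (P0=2, P1=3, P2=2, P3=1, P4=8) → (P0=2, P1=3, P2=3, P3=1, P4=10)
step 4: fire t0:  (P0=2, P1=3, P2=3, P3=1, P4=10) → (P0=2, P1=3, P2=4, P3=1, P4=12)
step 5: fire t0:  (P0=2, P1=3, P2=4, P3=1, P4=12) → (P0=2, P1=3, P2=5, P3=1, P4=14)
step 6: fire t0:  (P0=2, P1=3, P2=5, P3=1, P4=14) → (P0=2, P1=3, P2=6, P3=1, P4=16)
step 7: fire t0:  (P0=2, P1=3, P2=6, P3=1, P4=16) → (P0=2, P1=3, P2=7, P3=1, P4=18)
step 8: fire t0:  (P0=2, P1=3, P2=7, P3=1, P4=18) → (P0=2, P1=3, P2=8, P3=1, P4=20)

(P0=2, P1=3, P2=8, P3=1, P4=20)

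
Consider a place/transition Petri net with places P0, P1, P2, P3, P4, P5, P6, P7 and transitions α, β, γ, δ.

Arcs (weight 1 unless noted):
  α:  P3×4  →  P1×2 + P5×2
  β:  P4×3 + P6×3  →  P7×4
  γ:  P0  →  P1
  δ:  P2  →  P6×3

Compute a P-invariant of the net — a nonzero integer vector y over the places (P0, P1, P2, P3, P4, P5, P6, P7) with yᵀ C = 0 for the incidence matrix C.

Incidence matrix C (rows=places, cols=transitions):
        α    β    γ    δ
   P0   0    0   -1    0
   P1   2    0    1    0
   P2   0    0    0   -1
   P3  -4    0    0    0
   P4   0   -3    0    0
   P5   2    0    0    0
   P6   0   -3    0    3
   P7   0    4    0    0

Candidate y = [2, 2, 0, 1, 0, 0, 0, 0]; check y·C column-wise:
  col α: 2·0 + 2·2 + 1·-4 + 0·2 = 0
  col β: 2·0 + 2·0 + 1·0 + 0·-3 + 0·-3 + 0·4 = 0
  col γ: 2·-1 + 2·1 + 1·0 = 0
  col δ: 2·0 + 2·0 + 0·-1 + 1·0 + 0·3 = 0

y = (P0:2, P1:2, P2:0, P3:1, P4:0, P5:0, P6:0, P7:0)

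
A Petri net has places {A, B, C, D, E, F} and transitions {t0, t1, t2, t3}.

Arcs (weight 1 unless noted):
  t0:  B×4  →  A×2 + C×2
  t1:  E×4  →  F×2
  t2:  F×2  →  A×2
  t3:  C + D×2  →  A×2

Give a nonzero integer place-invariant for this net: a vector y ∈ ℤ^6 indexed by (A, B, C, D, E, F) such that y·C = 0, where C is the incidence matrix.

Incidence matrix C (rows=places, cols=transitions):
       t0   t1   t2   t3
    A   2    0    2    2
    B  -4    0    0    0
    C   2    0    0   -1
    D   0    0    0   -2
    E   0   -4    0    0
    F   0    2   -2    0

Candidate y = [0, 1, 2, -1, 0, 0]; check y·C column-wise:
  col t0: 0·2 + 1·-4 + 2·2 + -1·0 = 0
  col t1: 1·0 + 2·0 + -1·0 + 0·-4 + 0·2 = 0
  col t2: 0·2 + 1·0 + 2·0 + -1·0 + 0·-2 = 0
  col t3: 0·2 + 1·0 + 2·-1 + -1·-2 = 0

y = (A:0, B:1, C:2, D:-1, E:0, F:0)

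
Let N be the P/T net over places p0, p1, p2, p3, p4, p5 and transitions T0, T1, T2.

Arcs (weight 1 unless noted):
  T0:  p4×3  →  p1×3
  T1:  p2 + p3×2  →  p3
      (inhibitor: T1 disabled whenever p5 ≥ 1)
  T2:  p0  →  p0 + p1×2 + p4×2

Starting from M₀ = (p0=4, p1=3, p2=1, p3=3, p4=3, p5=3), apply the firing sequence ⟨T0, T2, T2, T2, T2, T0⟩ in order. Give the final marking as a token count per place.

step 1: fire T0:  (p0=4, p1=3, p2=1, p3=3, p4=3, p5=3) → (p0=4, p1=6, p2=1, p3=3, p4=0, p5=3)
step 2: fire T2:  (p0=4, p1=6, p2=1, p3=3, p4=0, p5=3) → (p0=4, p1=8, p2=1, p3=3, p4=2, p5=3)
step 3: fire T2:  (p0=4, p1=8, p2=1, p3=3, p4=2, p5=3) → (p0=4, p1=10, p2=1, p3=3, p4=4, p5=3)
step 4: fire T2:  (p0=4, p1=10, p2=1, p3=3, p4=4, p5=3) → (p0=4, p1=12, p2=1, p3=3, p4=6, p5=3)
step 5: fire T2:  (p0=4, p1=12, p2=1, p3=3, p4=6, p5=3) → (p0=4, p1=14, p2=1, p3=3, p4=8, p5=3)
step 6: fire T0:  (p0=4, p1=14, p2=1, p3=3, p4=8, p5=3) → (p0=4, p1=17, p2=1, p3=3, p4=5, p5=3)

(p0=4, p1=17, p2=1, p3=3, p4=5, p5=3)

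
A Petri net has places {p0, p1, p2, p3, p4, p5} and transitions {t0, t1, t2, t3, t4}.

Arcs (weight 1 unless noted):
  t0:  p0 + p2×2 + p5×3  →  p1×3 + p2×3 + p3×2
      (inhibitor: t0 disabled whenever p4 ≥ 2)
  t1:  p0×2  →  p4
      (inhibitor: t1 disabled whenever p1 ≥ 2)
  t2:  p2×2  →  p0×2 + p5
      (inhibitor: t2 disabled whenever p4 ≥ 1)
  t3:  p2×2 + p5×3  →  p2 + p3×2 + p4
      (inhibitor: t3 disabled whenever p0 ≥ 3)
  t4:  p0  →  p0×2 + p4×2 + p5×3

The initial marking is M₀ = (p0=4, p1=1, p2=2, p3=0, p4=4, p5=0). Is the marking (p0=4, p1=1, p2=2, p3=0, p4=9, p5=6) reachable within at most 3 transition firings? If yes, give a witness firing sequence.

YES — reachable via ⟨t1, t4, t4⟩ (3 firings)

step 1: fire t1:  (p0=4, p1=1, p2=2, p3=0, p4=4, p5=0) → (p0=2, p1=1, p2=2, p3=0, p4=5, p5=0)
step 2: fire t4:  (p0=2, p1=1, p2=2, p3=0, p4=5, p5=0) → (p0=3, p1=1, p2=2, p3=0, p4=7, p5=3)
step 3: fire t4:  (p0=3, p1=1, p2=2, p3=0, p4=7, p5=3) → (p0=4, p1=1, p2=2, p3=0, p4=9, p5=6)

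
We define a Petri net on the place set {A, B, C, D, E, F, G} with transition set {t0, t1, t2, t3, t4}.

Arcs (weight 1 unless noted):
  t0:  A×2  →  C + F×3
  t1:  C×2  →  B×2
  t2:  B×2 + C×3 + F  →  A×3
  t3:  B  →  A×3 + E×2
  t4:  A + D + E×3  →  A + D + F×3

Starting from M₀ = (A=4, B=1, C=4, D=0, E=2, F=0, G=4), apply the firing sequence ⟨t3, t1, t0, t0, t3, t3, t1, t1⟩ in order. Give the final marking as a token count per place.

step 1: fire t3:  (A=4, B=1, C=4, D=0, E=2, F=0, G=4) → (A=7, B=0, C=4, D=0, E=4, F=0, G=4)
step 2: fire t1:  (A=7, B=0, C=4, D=0, E=4, F=0, G=4) → (A=7, B=2, C=2, D=0, E=4, F=0, G=4)
step 3: fire t0:  (A=7, B=2, C=2, D=0, E=4, F=0, G=4) → (A=5, B=2, C=3, D=0, E=4, F=3, G=4)
step 4: fire t0:  (A=5, B=2, C=3, D=0, E=4, F=3, G=4) → (A=3, B=2, C=4, D=0, E=4, F=6, G=4)
step 5: fire t3:  (A=3, B=2, C=4, D=0, E=4, F=6, G=4) → (A=6, B=1, C=4, D=0, E=6, F=6, G=4)
step 6: fire t3:  (A=6, B=1, C=4, D=0, E=6, F=6, G=4) → (A=9, B=0, C=4, D=0, E=8, F=6, G=4)
step 7: fire t1:  (A=9, B=0, C=4, D=0, E=8, F=6, G=4) → (A=9, B=2, C=2, D=0, E=8, F=6, G=4)
step 8: fire t1:  (A=9, B=2, C=2, D=0, E=8, F=6, G=4) → (A=9, B=4, C=0, D=0, E=8, F=6, G=4)

(A=9, B=4, C=0, D=0, E=8, F=6, G=4)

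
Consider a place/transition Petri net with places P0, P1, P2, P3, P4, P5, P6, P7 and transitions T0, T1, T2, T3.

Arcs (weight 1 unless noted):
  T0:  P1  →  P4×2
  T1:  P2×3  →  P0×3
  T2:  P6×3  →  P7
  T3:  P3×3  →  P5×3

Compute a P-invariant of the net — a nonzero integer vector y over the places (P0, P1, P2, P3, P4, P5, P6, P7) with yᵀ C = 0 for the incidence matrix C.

y = (P0:1, P1:0, P2:1, P3:0, P4:0, P5:0, P6:0, P7:0)

Incidence matrix C (rows=places, cols=transitions):
       T0   T1   T2   T3
   P0   0    3    0    0
   P1  -1    0    0    0
   P2   0   -3    0    0
   P3   0    0    0   -3
   P4   2    0    0    0
   P5   0    0    0    3
   P6   0    0   -3    0
   P7   0    0    1    0

Candidate y = [1, 0, 1, 0, 0, 0, 0, 0]; check y·C column-wise:
  col T0: 1·0 + 0·-1 + 1·0 + 0·2 = 0
  col T1: 1·3 + 1·-3 = 0
  col T2: 1·0 + 1·0 + 0·-3 + 0·1 = 0
  col T3: 1·0 + 1·0 + 0·-3 + 0·3 = 0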